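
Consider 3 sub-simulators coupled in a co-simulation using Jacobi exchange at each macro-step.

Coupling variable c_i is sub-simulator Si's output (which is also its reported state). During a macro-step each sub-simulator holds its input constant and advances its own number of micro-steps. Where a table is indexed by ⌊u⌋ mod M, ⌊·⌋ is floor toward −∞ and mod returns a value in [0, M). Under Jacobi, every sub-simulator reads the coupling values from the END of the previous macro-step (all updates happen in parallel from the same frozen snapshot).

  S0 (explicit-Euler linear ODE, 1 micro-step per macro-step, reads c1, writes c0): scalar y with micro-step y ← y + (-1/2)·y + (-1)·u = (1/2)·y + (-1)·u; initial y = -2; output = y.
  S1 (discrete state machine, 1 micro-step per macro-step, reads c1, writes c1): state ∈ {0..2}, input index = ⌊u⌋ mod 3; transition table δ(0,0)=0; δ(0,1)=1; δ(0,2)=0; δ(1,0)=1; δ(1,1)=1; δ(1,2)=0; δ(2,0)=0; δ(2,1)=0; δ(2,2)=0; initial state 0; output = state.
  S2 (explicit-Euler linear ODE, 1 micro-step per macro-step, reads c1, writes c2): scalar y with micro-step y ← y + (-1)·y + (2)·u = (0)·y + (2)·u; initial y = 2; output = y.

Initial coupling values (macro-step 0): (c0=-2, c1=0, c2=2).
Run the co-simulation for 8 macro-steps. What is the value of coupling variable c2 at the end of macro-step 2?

macro 1: S0 reads c1=0 → after 1×micro: -1; S1 reads c1=0 → after 1×micro: 0; S2 reads c1=0 → after 1×micro: 0 ⇒ (c0=-1, c1=0, c2=0)
macro 2: S0 reads c1=0 → after 1×micro: -1/2; S1 reads c1=0 → after 1×micro: 0; S2 reads c1=0 → after 1×micro: 0 ⇒ (c0=-1/2, c1=0, c2=0)
macro 3: S0 reads c1=0 → after 1×micro: -1/4; S1 reads c1=0 → after 1×micro: 0; S2 reads c1=0 → after 1×micro: 0 ⇒ (c0=-1/4, c1=0, c2=0)
macro 4: S0 reads c1=0 → after 1×micro: -1/8; S1 reads c1=0 → after 1×micro: 0; S2 reads c1=0 → after 1×micro: 0 ⇒ (c0=-1/8, c1=0, c2=0)
macro 5: S0 reads c1=0 → after 1×micro: -1/16; S1 reads c1=0 → after 1×micro: 0; S2 reads c1=0 → after 1×micro: 0 ⇒ (c0=-1/16, c1=0, c2=0)
macro 6: S0 reads c1=0 → after 1×micro: -1/32; S1 reads c1=0 → after 1×micro: 0; S2 reads c1=0 → after 1×micro: 0 ⇒ (c0=-1/32, c1=0, c2=0)
macro 7: S0 reads c1=0 → after 1×micro: -1/64; S1 reads c1=0 → after 1×micro: 0; S2 reads c1=0 → after 1×micro: 0 ⇒ (c0=-1/64, c1=0, c2=0)
macro 8: S0 reads c1=0 → after 1×micro: -1/128; S1 reads c1=0 → after 1×micro: 0; S2 reads c1=0 → after 1×micro: 0 ⇒ (c0=-1/128, c1=0, c2=0)

c2 at macro-step 2 = 0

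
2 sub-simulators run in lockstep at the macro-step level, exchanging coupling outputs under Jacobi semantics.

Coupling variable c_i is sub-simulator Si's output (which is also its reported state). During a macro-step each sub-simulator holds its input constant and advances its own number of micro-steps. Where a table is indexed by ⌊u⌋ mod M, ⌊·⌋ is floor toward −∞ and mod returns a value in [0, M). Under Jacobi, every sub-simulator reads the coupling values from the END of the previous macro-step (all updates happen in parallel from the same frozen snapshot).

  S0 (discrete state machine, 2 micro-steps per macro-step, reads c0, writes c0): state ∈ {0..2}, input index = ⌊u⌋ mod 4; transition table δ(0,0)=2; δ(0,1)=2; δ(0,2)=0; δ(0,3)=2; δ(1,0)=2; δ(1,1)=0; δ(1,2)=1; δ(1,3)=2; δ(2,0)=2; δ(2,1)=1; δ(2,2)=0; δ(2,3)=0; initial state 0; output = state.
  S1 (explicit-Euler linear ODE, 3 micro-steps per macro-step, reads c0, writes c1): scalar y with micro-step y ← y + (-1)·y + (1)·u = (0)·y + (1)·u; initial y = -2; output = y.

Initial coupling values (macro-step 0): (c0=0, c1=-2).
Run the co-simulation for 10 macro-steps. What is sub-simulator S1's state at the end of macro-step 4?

macro 1: S0 reads c0=0 → after 2×micro: 2; S1 reads c0=0 → after 3×micro: 0 ⇒ (c0=2, c1=0)
macro 2: S0 reads c0=2 → after 2×micro: 0; S1 reads c0=2 → after 3×micro: 2 ⇒ (c0=0, c1=2)
macro 3: S0 reads c0=0 → after 2×micro: 2; S1 reads c0=0 → after 3×micro: 0 ⇒ (c0=2, c1=0)
macro 4: S0 reads c0=2 → after 2×micro: 0; S1 reads c0=2 → after 3×micro: 2 ⇒ (c0=0, c1=2)
macro 5: S0 reads c0=0 → after 2×micro: 2; S1 reads c0=0 → after 3×micro: 0 ⇒ (c0=2, c1=0)
macro 6: S0 reads c0=2 → after 2×micro: 0; S1 reads c0=2 → after 3×micro: 2 ⇒ (c0=0, c1=2)
macro 7: S0 reads c0=0 → after 2×micro: 2; S1 reads c0=0 → after 3×micro: 0 ⇒ (c0=2, c1=0)
macro 8: S0 reads c0=2 → after 2×micro: 0; S1 reads c0=2 → after 3×micro: 2 ⇒ (c0=0, c1=2)
macro 9: S0 reads c0=0 → after 2×micro: 2; S1 reads c0=0 → after 3×micro: 0 ⇒ (c0=2, c1=0)
macro 10: S0 reads c0=2 → after 2×micro: 0; S1 reads c0=2 → after 3×micro: 2 ⇒ (c0=0, c1=2)

S1 state at macro-step 4 = 2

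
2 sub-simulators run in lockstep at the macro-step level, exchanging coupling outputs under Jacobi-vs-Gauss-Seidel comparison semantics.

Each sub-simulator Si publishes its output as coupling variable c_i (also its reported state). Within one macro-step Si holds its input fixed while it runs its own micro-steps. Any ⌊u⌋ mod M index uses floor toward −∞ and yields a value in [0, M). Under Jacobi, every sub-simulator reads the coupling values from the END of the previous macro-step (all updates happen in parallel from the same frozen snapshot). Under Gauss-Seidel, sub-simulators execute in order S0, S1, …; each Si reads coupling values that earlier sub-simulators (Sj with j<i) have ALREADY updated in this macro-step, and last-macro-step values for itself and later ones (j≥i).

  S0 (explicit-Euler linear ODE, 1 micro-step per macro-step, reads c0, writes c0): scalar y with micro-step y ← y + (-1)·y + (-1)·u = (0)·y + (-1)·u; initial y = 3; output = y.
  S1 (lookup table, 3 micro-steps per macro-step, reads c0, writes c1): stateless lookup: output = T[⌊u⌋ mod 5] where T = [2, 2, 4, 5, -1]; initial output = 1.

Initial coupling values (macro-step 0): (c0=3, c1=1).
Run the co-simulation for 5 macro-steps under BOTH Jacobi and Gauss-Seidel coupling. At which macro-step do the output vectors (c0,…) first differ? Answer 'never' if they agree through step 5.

[Jacobi] macro 1: S0 reads c0=3 → after 1×micro: -3; S1 reads c0=3 → after 3×micro: 5 ⇒ (c0=-3, c1=5)
[Jacobi] macro 2: S0 reads c0=-3 → after 1×micro: 3; S1 reads c0=-3 → after 3×micro: 4 ⇒ (c0=3, c1=4)
[Jacobi] macro 3: S0 reads c0=3 → after 1×micro: -3; S1 reads c0=3 → after 3×micro: 5 ⇒ (c0=-3, c1=5)
[Jacobi] macro 4: S0 reads c0=-3 → after 1×micro: 3; S1 reads c0=-3 → after 3×micro: 4 ⇒ (c0=3, c1=4)
[Jacobi] macro 5: S0 reads c0=3 → after 1×micro: -3; S1 reads c0=3 → after 3×micro: 5 ⇒ (c0=-3, c1=5)
[Gauss-Seidel] macro 1: S0 reads c0=3 → after 1×micro: -3; S1 reads c0=-3 → after 3×micro: 4 ⇒ (c0=-3, c1=4)
[Gauss-Seidel] macro 2: S0 reads c0=-3 → after 1×micro: 3; S1 reads c0=3 → after 3×micro: 5 ⇒ (c0=3, c1=5)
[Gauss-Seidel] macro 3: S0 reads c0=3 → after 1×micro: -3; S1 reads c0=-3 → after 3×micro: 4 ⇒ (c0=-3, c1=4)
[Gauss-Seidel] macro 4: S0 reads c0=-3 → after 1×micro: 3; S1 reads c0=3 → after 3×micro: 5 ⇒ (c0=3, c1=5)
[Gauss-Seidel] macro 5: S0 reads c0=3 → after 1×micro: -3; S1 reads c0=-3 → after 3×micro: 4 ⇒ (c0=-3, c1=4)

first divergence at macro-step: 1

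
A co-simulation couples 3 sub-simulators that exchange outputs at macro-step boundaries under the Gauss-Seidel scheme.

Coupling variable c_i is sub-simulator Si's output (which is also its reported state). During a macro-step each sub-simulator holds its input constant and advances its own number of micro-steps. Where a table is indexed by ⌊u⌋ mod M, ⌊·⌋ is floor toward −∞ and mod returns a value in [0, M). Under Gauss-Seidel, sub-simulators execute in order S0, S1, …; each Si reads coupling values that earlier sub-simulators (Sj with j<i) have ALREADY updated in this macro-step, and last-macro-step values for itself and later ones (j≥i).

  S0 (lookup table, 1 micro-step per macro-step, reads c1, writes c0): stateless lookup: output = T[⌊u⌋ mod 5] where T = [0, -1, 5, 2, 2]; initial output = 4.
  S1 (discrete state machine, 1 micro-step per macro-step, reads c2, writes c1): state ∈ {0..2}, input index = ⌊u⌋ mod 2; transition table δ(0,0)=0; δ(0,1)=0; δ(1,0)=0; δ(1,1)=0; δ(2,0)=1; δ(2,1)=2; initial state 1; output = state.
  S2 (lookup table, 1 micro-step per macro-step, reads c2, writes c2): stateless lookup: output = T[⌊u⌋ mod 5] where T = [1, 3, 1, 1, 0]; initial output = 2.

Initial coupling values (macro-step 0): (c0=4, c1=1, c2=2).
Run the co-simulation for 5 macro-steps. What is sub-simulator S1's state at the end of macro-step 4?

S1 state at macro-step 4 = 0

macro 1: S0 reads c1=1 → after 1×micro: -1; S1 reads c2=2 → after 1×micro: 0; S2 reads c2=2 → after 1×micro: 1 ⇒ (c0=-1, c1=0, c2=1)
macro 2: S0 reads c1=0 → after 1×micro: 0; S1 reads c2=1 → after 1×micro: 0; S2 reads c2=1 → after 1×micro: 3 ⇒ (c0=0, c1=0, c2=3)
macro 3: S0 reads c1=0 → after 1×micro: 0; S1 reads c2=3 → after 1×micro: 0; S2 reads c2=3 → after 1×micro: 1 ⇒ (c0=0, c1=0, c2=1)
macro 4: S0 reads c1=0 → after 1×micro: 0; S1 reads c2=1 → after 1×micro: 0; S2 reads c2=1 → after 1×micro: 3 ⇒ (c0=0, c1=0, c2=3)
macro 5: S0 reads c1=0 → after 1×micro: 0; S1 reads c2=3 → after 1×micro: 0; S2 reads c2=3 → after 1×micro: 1 ⇒ (c0=0, c1=0, c2=1)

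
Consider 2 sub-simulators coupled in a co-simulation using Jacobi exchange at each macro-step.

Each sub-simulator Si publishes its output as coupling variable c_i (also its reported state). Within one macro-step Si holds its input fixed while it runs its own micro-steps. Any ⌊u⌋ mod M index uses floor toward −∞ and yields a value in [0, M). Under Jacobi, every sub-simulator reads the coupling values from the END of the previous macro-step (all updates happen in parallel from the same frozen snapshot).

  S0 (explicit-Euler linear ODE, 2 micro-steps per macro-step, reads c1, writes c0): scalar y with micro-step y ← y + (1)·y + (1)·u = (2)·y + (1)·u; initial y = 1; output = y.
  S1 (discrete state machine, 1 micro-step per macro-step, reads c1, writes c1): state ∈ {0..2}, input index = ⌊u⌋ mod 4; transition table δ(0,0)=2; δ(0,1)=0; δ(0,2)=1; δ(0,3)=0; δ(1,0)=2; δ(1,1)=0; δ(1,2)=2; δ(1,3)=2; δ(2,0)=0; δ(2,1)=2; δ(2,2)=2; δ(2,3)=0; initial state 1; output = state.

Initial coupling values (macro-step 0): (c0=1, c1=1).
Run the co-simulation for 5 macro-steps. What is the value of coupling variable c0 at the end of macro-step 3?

macro 1: S0 reads c1=1 → after 2×micro: 7; S1 reads c1=1 → after 1×micro: 0 ⇒ (c0=7, c1=0)
macro 2: S0 reads c1=0 → after 2×micro: 28; S1 reads c1=0 → after 1×micro: 2 ⇒ (c0=28, c1=2)
macro 3: S0 reads c1=2 → after 2×micro: 118; S1 reads c1=2 → after 1×micro: 2 ⇒ (c0=118, c1=2)
macro 4: S0 reads c1=2 → after 2×micro: 478; S1 reads c1=2 → after 1×micro: 2 ⇒ (c0=478, c1=2)
macro 5: S0 reads c1=2 → after 2×micro: 1918; S1 reads c1=2 → after 1×micro: 2 ⇒ (c0=1918, c1=2)

c0 at macro-step 3 = 118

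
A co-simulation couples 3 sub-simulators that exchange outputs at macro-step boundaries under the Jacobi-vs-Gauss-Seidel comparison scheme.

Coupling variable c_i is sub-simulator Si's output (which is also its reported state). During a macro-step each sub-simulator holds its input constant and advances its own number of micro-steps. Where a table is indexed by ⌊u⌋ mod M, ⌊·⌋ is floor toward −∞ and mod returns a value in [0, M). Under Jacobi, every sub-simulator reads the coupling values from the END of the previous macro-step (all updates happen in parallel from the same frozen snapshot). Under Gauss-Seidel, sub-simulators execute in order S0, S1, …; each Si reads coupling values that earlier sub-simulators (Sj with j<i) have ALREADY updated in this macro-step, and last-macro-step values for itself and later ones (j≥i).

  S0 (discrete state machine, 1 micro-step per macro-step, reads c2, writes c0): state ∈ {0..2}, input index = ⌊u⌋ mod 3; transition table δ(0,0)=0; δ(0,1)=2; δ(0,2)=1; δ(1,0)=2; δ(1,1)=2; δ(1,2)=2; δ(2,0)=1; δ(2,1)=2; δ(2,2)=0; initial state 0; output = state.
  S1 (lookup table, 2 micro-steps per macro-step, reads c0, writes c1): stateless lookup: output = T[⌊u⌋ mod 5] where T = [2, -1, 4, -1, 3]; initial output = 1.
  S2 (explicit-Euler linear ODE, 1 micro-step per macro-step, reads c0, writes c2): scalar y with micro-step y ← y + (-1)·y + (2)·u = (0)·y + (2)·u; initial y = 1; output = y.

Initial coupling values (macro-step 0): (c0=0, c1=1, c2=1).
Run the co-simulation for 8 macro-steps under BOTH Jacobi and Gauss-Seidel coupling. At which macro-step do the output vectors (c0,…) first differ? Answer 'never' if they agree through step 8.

first divergence at macro-step: 1

[Jacobi] macro 1: S0 reads c2=1 → after 1×micro: 2; S1 reads c0=0 → after 2×micro: 2; S2 reads c0=0 → after 1×micro: 0 ⇒ (c0=2, c1=2, c2=0)
[Jacobi] macro 2: S0 reads c2=0 → after 1×micro: 1; S1 reads c0=2 → after 2×micro: 4; S2 reads c0=2 → after 1×micro: 4 ⇒ (c0=1, c1=4, c2=4)
[Jacobi] macro 3: S0 reads c2=4 → after 1×micro: 2; S1 reads c0=1 → after 2×micro: -1; S2 reads c0=1 → after 1×micro: 2 ⇒ (c0=2, c1=-1, c2=2)
[Jacobi] macro 4: S0 reads c2=2 → after 1×micro: 0; S1 reads c0=2 → after 2×micro: 4; S2 reads c0=2 → after 1×micro: 4 ⇒ (c0=0, c1=4, c2=4)
[Jacobi] macro 5: S0 reads c2=4 → after 1×micro: 2; S1 reads c0=0 → after 2×micro: 2; S2 reads c0=0 → after 1×micro: 0 ⇒ (c0=2, c1=2, c2=0)
[Jacobi] macro 6: S0 reads c2=0 → after 1×micro: 1; S1 reads c0=2 → after 2×micro: 4; S2 reads c0=2 → after 1×micro: 4 ⇒ (c0=1, c1=4, c2=4)
[Jacobi] macro 7: S0 reads c2=4 → after 1×micro: 2; S1 reads c0=1 → after 2×micro: -1; S2 reads c0=1 → after 1×micro: 2 ⇒ (c0=2, c1=-1, c2=2)
[Jacobi] macro 8: S0 reads c2=2 → after 1×micro: 0; S1 reads c0=2 → after 2×micro: 4; S2 reads c0=2 → after 1×micro: 4 ⇒ (c0=0, c1=4, c2=4)
[Gauss-Seidel] macro 1: S0 reads c2=1 → after 1×micro: 2; S1 reads c0=2 → after 2×micro: 4; S2 reads c0=2 → after 1×micro: 4 ⇒ (c0=2, c1=4, c2=4)
[Gauss-Seidel] macro 2: S0 reads c2=4 → after 1×micro: 2; S1 reads c0=2 → after 2×micro: 4; S2 reads c0=2 → after 1×micro: 4 ⇒ (c0=2, c1=4, c2=4)
[Gauss-Seidel] macro 3: S0 reads c2=4 → after 1×micro: 2; S1 reads c0=2 → after 2×micro: 4; S2 reads c0=2 → after 1×micro: 4 ⇒ (c0=2, c1=4, c2=4)
[Gauss-Seidel] macro 4: S0 reads c2=4 → after 1×micro: 2; S1 reads c0=2 → after 2×micro: 4; S2 reads c0=2 → after 1×micro: 4 ⇒ (c0=2, c1=4, c2=4)
[Gauss-Seidel] macro 5: S0 reads c2=4 → after 1×micro: 2; S1 reads c0=2 → after 2×micro: 4; S2 reads c0=2 → after 1×micro: 4 ⇒ (c0=2, c1=4, c2=4)
[Gauss-Seidel] macro 6: S0 reads c2=4 → after 1×micro: 2; S1 reads c0=2 → after 2×micro: 4; S2 reads c0=2 → after 1×micro: 4 ⇒ (c0=2, c1=4, c2=4)
[Gauss-Seidel] macro 7: S0 reads c2=4 → after 1×micro: 2; S1 reads c0=2 → after 2×micro: 4; S2 reads c0=2 → after 1×micro: 4 ⇒ (c0=2, c1=4, c2=4)
[Gauss-Seidel] macro 8: S0 reads c2=4 → after 1×micro: 2; S1 reads c0=2 → after 2×micro: 4; S2 reads c0=2 → after 1×micro: 4 ⇒ (c0=2, c1=4, c2=4)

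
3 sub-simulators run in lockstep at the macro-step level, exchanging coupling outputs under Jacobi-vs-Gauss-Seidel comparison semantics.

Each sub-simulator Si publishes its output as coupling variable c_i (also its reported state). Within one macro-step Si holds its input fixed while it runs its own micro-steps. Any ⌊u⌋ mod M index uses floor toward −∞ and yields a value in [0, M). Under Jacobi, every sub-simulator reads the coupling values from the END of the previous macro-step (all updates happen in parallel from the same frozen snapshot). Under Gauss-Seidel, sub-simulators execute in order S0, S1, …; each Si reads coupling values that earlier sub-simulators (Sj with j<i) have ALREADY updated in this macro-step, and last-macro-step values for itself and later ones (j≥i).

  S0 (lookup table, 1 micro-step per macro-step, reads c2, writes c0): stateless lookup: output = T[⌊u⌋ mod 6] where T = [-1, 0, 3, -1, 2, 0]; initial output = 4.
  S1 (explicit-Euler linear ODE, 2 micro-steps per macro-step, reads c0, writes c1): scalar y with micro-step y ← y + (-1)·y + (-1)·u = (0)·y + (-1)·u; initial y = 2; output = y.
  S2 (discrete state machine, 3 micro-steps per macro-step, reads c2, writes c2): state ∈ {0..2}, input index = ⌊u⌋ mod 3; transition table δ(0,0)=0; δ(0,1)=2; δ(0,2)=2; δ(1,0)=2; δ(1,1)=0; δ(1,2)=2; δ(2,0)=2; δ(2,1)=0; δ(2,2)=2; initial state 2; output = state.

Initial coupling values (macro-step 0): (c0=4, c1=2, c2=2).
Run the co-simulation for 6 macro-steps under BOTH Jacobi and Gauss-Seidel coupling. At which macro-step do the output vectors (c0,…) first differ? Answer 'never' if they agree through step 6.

[Jacobi] macro 1: S0 reads c2=2 → after 1×micro: 3; S1 reads c0=4 → after 2×micro: -4; S2 reads c2=2 → after 3×micro: 2 ⇒ (c0=3, c1=-4, c2=2)
[Jacobi] macro 2: S0 reads c2=2 → after 1×micro: 3; S1 reads c0=3 → after 2×micro: -3; S2 reads c2=2 → after 3×micro: 2 ⇒ (c0=3, c1=-3, c2=2)
[Jacobi] macro 3: S0 reads c2=2 → after 1×micro: 3; S1 reads c0=3 → after 2×micro: -3; S2 reads c2=2 → after 3×micro: 2 ⇒ (c0=3, c1=-3, c2=2)
[Jacobi] macro 4: S0 reads c2=2 → after 1×micro: 3; S1 reads c0=3 → after 2×micro: -3; S2 reads c2=2 → after 3×micro: 2 ⇒ (c0=3, c1=-3, c2=2)
[Jacobi] macro 5: S0 reads c2=2 → after 1×micro: 3; S1 reads c0=3 → after 2×micro: -3; S2 reads c2=2 → after 3×micro: 2 ⇒ (c0=3, c1=-3, c2=2)
[Jacobi] macro 6: S0 reads c2=2 → after 1×micro: 3; S1 reads c0=3 → after 2×micro: -3; S2 reads c2=2 → after 3×micro: 2 ⇒ (c0=3, c1=-3, c2=2)
[Gauss-Seidel] macro 1: S0 reads c2=2 → after 1×micro: 3; S1 reads c0=3 → after 2×micro: -3; S2 reads c2=2 → after 3×micro: 2 ⇒ (c0=3, c1=-3, c2=2)
[Gauss-Seidel] macro 2: S0 reads c2=2 → after 1×micro: 3; S1 reads c0=3 → after 2×micro: -3; S2 reads c2=2 → after 3×micro: 2 ⇒ (c0=3, c1=-3, c2=2)
[Gauss-Seidel] macro 3: S0 reads c2=2 → after 1×micro: 3; S1 reads c0=3 → after 2×micro: -3; S2 reads c2=2 → after 3×micro: 2 ⇒ (c0=3, c1=-3, c2=2)
[Gauss-Seidel] macro 4: S0 reads c2=2 → after 1×micro: 3; S1 reads c0=3 → after 2×micro: -3; S2 reads c2=2 → after 3×micro: 2 ⇒ (c0=3, c1=-3, c2=2)
[Gauss-Seidel] macro 5: S0 reads c2=2 → after 1×micro: 3; S1 reads c0=3 → after 2×micro: -3; S2 reads c2=2 → after 3×micro: 2 ⇒ (c0=3, c1=-3, c2=2)
[Gauss-Seidel] macro 6: S0 reads c2=2 → after 1×micro: 3; S1 reads c0=3 → after 2×micro: -3; S2 reads c2=2 → after 3×micro: 2 ⇒ (c0=3, c1=-3, c2=2)

first divergence at macro-step: 1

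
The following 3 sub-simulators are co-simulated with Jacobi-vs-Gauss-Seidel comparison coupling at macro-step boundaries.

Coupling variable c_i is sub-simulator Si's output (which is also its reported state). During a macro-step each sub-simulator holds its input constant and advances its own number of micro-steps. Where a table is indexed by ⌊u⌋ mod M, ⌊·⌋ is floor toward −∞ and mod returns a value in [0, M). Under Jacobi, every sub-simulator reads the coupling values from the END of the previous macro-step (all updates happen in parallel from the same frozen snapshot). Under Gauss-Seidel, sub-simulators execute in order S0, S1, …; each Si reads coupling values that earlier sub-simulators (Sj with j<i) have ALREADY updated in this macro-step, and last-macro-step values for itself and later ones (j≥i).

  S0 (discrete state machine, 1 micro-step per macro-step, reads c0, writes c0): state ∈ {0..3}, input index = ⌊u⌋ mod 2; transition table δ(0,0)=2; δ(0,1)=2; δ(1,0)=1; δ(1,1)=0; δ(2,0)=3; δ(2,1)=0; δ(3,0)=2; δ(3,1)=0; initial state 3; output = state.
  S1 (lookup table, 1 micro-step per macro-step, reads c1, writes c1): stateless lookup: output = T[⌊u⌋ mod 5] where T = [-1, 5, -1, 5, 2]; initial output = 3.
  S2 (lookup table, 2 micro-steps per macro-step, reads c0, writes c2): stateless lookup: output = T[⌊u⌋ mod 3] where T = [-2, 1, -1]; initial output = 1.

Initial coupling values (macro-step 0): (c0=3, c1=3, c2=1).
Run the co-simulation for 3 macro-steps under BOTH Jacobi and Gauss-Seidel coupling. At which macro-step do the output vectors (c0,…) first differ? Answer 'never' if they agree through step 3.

[Jacobi] macro 1: S0 reads c0=3 → after 1×micro: 0; S1 reads c1=3 → after 1×micro: 5; S2 reads c0=3 → after 2×micro: -2 ⇒ (c0=0, c1=5, c2=-2)
[Jacobi] macro 2: S0 reads c0=0 → after 1×micro: 2; S1 reads c1=5 → after 1×micro: -1; S2 reads c0=0 → after 2×micro: -2 ⇒ (c0=2, c1=-1, c2=-2)
[Jacobi] macro 3: S0 reads c0=2 → after 1×micro: 3; S1 reads c1=-1 → after 1×micro: 2; S2 reads c0=2 → after 2×micro: -1 ⇒ (c0=3, c1=2, c2=-1)
[Gauss-Seidel] macro 1: S0 reads c0=3 → after 1×micro: 0; S1 reads c1=3 → after 1×micro: 5; S2 reads c0=0 → after 2×micro: -2 ⇒ (c0=0, c1=5, c2=-2)
[Gauss-Seidel] macro 2: S0 reads c0=0 → after 1×micro: 2; S1 reads c1=5 → after 1×micro: -1; S2 reads c0=2 → after 2×micro: -1 ⇒ (c0=2, c1=-1, c2=-1)
[Gauss-Seidel] macro 3: S0 reads c0=2 → after 1×micro: 3; S1 reads c1=-1 → after 1×micro: 2; S2 reads c0=3 → after 2×micro: -2 ⇒ (c0=3, c1=2, c2=-2)

first divergence at macro-step: 2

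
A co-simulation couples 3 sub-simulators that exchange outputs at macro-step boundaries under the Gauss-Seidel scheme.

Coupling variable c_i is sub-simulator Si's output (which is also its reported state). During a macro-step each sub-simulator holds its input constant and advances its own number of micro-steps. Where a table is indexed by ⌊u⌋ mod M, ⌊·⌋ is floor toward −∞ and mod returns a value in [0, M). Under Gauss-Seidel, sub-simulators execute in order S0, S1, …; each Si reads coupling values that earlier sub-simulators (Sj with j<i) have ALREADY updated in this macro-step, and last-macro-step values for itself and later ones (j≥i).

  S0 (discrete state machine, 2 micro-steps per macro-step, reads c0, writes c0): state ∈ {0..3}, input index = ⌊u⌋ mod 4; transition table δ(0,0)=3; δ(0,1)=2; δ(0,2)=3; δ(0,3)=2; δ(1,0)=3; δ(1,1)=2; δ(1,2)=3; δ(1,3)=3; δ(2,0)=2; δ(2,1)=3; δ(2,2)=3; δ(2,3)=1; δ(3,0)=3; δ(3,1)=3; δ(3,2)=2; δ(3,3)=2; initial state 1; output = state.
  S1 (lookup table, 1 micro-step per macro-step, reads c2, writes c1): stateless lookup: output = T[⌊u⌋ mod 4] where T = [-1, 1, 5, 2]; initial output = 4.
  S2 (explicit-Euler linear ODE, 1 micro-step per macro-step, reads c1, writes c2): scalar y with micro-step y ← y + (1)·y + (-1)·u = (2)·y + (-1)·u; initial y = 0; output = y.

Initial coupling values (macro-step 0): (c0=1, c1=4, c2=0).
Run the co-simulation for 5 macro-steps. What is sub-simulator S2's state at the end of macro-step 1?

S2 state at macro-step 1 = 1

macro 1: S0 reads c0=1 → after 2×micro: 3; S1 reads c2=0 → after 1×micro: -1; S2 reads c1=-1 → after 1×micro: 1 ⇒ (c0=3, c1=-1, c2=1)
macro 2: S0 reads c0=3 → after 2×micro: 1; S1 reads c2=1 → after 1×micro: 1; S2 reads c1=1 → after 1×micro: 1 ⇒ (c0=1, c1=1, c2=1)
macro 3: S0 reads c0=1 → after 2×micro: 3; S1 reads c2=1 → after 1×micro: 1; S2 reads c1=1 → after 1×micro: 1 ⇒ (c0=3, c1=1, c2=1)
macro 4: S0 reads c0=3 → after 2×micro: 1; S1 reads c2=1 → after 1×micro: 1; S2 reads c1=1 → after 1×micro: 1 ⇒ (c0=1, c1=1, c2=1)
macro 5: S0 reads c0=1 → after 2×micro: 3; S1 reads c2=1 → after 1×micro: 1; S2 reads c1=1 → after 1×micro: 1 ⇒ (c0=3, c1=1, c2=1)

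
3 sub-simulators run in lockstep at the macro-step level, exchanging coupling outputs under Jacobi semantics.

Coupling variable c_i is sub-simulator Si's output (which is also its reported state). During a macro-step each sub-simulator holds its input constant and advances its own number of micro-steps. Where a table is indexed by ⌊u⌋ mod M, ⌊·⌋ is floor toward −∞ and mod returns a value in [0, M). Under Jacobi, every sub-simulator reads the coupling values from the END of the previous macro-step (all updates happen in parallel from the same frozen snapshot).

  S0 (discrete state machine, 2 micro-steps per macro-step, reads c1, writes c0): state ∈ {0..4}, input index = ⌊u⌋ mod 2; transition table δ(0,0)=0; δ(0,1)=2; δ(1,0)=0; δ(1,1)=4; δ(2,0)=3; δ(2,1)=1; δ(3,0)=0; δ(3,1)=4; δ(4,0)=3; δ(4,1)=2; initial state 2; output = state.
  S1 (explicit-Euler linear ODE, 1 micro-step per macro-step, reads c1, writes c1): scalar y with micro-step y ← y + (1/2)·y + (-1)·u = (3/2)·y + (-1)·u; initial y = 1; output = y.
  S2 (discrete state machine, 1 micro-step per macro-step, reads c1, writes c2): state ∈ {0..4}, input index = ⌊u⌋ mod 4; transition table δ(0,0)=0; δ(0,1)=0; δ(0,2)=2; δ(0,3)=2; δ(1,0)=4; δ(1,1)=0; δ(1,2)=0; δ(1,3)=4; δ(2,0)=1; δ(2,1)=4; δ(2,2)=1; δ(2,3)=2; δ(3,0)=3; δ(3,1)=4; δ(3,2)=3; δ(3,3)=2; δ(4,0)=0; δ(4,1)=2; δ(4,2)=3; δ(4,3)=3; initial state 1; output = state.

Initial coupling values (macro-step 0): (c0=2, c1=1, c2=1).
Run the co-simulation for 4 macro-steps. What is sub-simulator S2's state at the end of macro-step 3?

S2 state at macro-step 3 = 0

macro 1: S0 reads c1=1 → after 2×micro: 4; S1 reads c1=1 → after 1×micro: 1/2; S2 reads c1=1 → after 1×micro: 0 ⇒ (c0=4, c1=1/2, c2=0)
macro 2: S0 reads c1=1/2 → after 2×micro: 0; S1 reads c1=1/2 → after 1×micro: 1/4; S2 reads c1=1/2 → after 1×micro: 0 ⇒ (c0=0, c1=1/4, c2=0)
macro 3: S0 reads c1=1/4 → after 2×micro: 0; S1 reads c1=1/4 → after 1×micro: 1/8; S2 reads c1=1/4 → after 1×micro: 0 ⇒ (c0=0, c1=1/8, c2=0)
macro 4: S0 reads c1=1/8 → after 2×micro: 0; S1 reads c1=1/8 → after 1×micro: 1/16; S2 reads c1=1/8 → after 1×micro: 0 ⇒ (c0=0, c1=1/16, c2=0)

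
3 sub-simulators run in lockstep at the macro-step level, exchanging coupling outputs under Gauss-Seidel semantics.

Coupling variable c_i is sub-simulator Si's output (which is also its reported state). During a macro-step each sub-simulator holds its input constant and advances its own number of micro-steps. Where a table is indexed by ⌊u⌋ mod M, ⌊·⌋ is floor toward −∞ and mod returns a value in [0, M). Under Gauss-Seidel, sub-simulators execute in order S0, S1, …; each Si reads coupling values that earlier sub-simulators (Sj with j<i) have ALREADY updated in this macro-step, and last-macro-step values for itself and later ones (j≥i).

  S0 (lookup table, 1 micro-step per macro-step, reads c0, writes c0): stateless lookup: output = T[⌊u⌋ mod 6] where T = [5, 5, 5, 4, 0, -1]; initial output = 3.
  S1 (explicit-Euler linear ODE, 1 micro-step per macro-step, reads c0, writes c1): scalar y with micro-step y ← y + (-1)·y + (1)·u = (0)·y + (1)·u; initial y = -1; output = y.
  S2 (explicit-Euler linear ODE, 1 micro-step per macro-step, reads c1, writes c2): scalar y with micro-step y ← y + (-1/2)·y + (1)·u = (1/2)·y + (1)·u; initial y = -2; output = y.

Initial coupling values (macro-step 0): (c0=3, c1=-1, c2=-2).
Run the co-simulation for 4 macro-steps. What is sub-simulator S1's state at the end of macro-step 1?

S1 state at macro-step 1 = 4

macro 1: S0 reads c0=3 → after 1×micro: 4; S1 reads c0=4 → after 1×micro: 4; S2 reads c1=4 → after 1×micro: 3 ⇒ (c0=4, c1=4, c2=3)
macro 2: S0 reads c0=4 → after 1×micro: 0; S1 reads c0=0 → after 1×micro: 0; S2 reads c1=0 → after 1×micro: 3/2 ⇒ (c0=0, c1=0, c2=3/2)
macro 3: S0 reads c0=0 → after 1×micro: 5; S1 reads c0=5 → after 1×micro: 5; S2 reads c1=5 → after 1×micro: 23/4 ⇒ (c0=5, c1=5, c2=23/4)
macro 4: S0 reads c0=5 → after 1×micro: -1; S1 reads c0=-1 → after 1×micro: -1; S2 reads c1=-1 → after 1×micro: 15/8 ⇒ (c0=-1, c1=-1, c2=15/8)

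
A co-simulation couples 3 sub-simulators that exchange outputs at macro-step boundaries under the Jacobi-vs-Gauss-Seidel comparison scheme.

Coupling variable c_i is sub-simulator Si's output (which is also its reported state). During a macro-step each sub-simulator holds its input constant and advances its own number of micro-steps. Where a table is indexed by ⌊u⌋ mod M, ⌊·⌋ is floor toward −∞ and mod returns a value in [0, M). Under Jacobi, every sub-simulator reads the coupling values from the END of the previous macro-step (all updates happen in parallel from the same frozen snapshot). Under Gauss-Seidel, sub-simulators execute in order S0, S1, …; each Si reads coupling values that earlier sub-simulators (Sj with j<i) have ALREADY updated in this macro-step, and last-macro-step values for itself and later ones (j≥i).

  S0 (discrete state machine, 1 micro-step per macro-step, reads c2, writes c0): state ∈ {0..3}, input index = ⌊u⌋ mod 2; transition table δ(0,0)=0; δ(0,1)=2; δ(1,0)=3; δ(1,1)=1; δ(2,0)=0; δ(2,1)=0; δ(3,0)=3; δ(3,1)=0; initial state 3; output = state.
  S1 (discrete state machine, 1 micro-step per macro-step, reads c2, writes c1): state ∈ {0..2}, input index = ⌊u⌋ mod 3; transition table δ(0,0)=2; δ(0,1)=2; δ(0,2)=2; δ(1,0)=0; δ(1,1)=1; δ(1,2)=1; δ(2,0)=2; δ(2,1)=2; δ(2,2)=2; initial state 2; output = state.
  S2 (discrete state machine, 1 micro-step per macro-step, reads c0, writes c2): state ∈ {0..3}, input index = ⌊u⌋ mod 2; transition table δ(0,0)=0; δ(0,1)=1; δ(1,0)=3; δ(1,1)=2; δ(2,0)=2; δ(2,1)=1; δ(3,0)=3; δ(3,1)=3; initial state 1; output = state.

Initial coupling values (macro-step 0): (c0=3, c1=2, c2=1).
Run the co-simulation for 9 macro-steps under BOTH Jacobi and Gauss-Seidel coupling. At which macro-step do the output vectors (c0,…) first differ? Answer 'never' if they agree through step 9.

first divergence at macro-step: 1

[Jacobi] macro 1: S0 reads c2=1 → after 1×micro: 0; S1 reads c2=1 → after 1×micro: 2; S2 reads c0=3 → after 1×micro: 2 ⇒ (c0=0, c1=2, c2=2)
[Jacobi] macro 2: S0 reads c2=2 → after 1×micro: 0; S1 reads c2=2 → after 1×micro: 2; S2 reads c0=0 → after 1×micro: 2 ⇒ (c0=0, c1=2, c2=2)
[Jacobi] macro 3: S0 reads c2=2 → after 1×micro: 0; S1 reads c2=2 → after 1×micro: 2; S2 reads c0=0 → after 1×micro: 2 ⇒ (c0=0, c1=2, c2=2)
[Jacobi] macro 4: S0 reads c2=2 → after 1×micro: 0; S1 reads c2=2 → after 1×micro: 2; S2 reads c0=0 → after 1×micro: 2 ⇒ (c0=0, c1=2, c2=2)
[Jacobi] macro 5: S0 reads c2=2 → after 1×micro: 0; S1 reads c2=2 → after 1×micro: 2; S2 reads c0=0 → after 1×micro: 2 ⇒ (c0=0, c1=2, c2=2)
[Jacobi] macro 6: S0 reads c2=2 → after 1×micro: 0; S1 reads c2=2 → after 1×micro: 2; S2 reads c0=0 → after 1×micro: 2 ⇒ (c0=0, c1=2, c2=2)
[Jacobi] macro 7: S0 reads c2=2 → after 1×micro: 0; S1 reads c2=2 → after 1×micro: 2; S2 reads c0=0 → after 1×micro: 2 ⇒ (c0=0, c1=2, c2=2)
[Jacobi] macro 8: S0 reads c2=2 → after 1×micro: 0; S1 reads c2=2 → after 1×micro: 2; S2 reads c0=0 → after 1×micro: 2 ⇒ (c0=0, c1=2, c2=2)
[Jacobi] macro 9: S0 reads c2=2 → after 1×micro: 0; S1 reads c2=2 → after 1×micro: 2; S2 reads c0=0 → after 1×micro: 2 ⇒ (c0=0, c1=2, c2=2)
[Gauss-Seidel] macro 1: S0 reads c2=1 → after 1×micro: 0; S1 reads c2=1 → after 1×micro: 2; S2 reads c0=0 → after 1×micro: 3 ⇒ (c0=0, c1=2, c2=3)
[Gauss-Seidel] macro 2: S0 reads c2=3 → after 1×micro: 2; S1 reads c2=3 → after 1×micro: 2; S2 reads c0=2 → after 1×micro: 3 ⇒ (c0=2, c1=2, c2=3)
[Gauss-Seidel] macro 3: S0 reads c2=3 → after 1×micro: 0; S1 reads c2=3 → after 1×micro: 2; S2 reads c0=0 → after 1×micro: 3 ⇒ (c0=0, c1=2, c2=3)
[Gauss-Seidel] macro 4: S0 reads c2=3 → after 1×micro: 2; S1 reads c2=3 → after 1×micro: 2; S2 reads c0=2 → after 1×micro: 3 ⇒ (c0=2, c1=2, c2=3)
[Gauss-Seidel] macro 5: S0 reads c2=3 → after 1×micro: 0; S1 reads c2=3 → after 1×micro: 2; S2 reads c0=0 → after 1×micro: 3 ⇒ (c0=0, c1=2, c2=3)
[Gauss-Seidel] macro 6: S0 reads c2=3 → after 1×micro: 2; S1 reads c2=3 → after 1×micro: 2; S2 reads c0=2 → after 1×micro: 3 ⇒ (c0=2, c1=2, c2=3)
[Gauss-Seidel] macro 7: S0 reads c2=3 → after 1×micro: 0; S1 reads c2=3 → after 1×micro: 2; S2 reads c0=0 → after 1×micro: 3 ⇒ (c0=0, c1=2, c2=3)
[Gauss-Seidel] macro 8: S0 reads c2=3 → after 1×micro: 2; S1 reads c2=3 → after 1×micro: 2; S2 reads c0=2 → after 1×micro: 3 ⇒ (c0=2, c1=2, c2=3)
[Gauss-Seidel] macro 9: S0 reads c2=3 → after 1×micro: 0; S1 reads c2=3 → after 1×micro: 2; S2 reads c0=0 → after 1×micro: 3 ⇒ (c0=0, c1=2, c2=3)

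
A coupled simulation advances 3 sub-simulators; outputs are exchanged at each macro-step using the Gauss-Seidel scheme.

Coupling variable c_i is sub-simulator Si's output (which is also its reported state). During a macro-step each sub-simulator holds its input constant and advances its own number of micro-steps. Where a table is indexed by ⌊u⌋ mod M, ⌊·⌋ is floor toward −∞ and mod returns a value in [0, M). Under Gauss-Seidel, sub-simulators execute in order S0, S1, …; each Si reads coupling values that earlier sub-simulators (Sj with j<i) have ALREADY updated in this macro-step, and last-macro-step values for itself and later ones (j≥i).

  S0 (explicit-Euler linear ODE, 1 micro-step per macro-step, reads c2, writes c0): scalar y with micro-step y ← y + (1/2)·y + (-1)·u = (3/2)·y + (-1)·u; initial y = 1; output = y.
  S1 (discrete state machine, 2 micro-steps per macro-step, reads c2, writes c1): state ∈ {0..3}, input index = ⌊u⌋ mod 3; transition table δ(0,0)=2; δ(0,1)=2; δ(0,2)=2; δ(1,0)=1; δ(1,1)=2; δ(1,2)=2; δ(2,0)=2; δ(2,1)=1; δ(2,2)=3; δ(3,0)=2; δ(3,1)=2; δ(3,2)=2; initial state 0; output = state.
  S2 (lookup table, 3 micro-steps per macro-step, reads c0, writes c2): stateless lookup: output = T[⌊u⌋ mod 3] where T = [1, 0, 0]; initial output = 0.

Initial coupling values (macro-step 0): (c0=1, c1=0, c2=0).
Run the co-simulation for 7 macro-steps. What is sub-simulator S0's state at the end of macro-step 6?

macro 1: S0 reads c2=0 → after 1×micro: 3/2; S1 reads c2=0 → after 2×micro: 2; S2 reads c0=3/2 → after 3×micro: 0 ⇒ (c0=3/2, c1=2, c2=0)
macro 2: S0 reads c2=0 → after 1×micro: 9/4; S1 reads c2=0 → after 2×micro: 2; S2 reads c0=9/4 → after 3×micro: 0 ⇒ (c0=9/4, c1=2, c2=0)
macro 3: S0 reads c2=0 → after 1×micro: 27/8; S1 reads c2=0 → after 2×micro: 2; S2 reads c0=27/8 → after 3×micro: 1 ⇒ (c0=27/8, c1=2, c2=1)
macro 4: S0 reads c2=1 → after 1×micro: 65/16; S1 reads c2=1 → after 2×micro: 2; S2 reads c0=65/16 → after 3×micro: 0 ⇒ (c0=65/16, c1=2, c2=0)
macro 5: S0 reads c2=0 → after 1×micro: 195/32; S1 reads c2=0 → after 2×micro: 2; S2 reads c0=195/32 → after 3×micro: 1 ⇒ (c0=195/32, c1=2, c2=1)
macro 6: S0 reads c2=1 → after 1×micro: 521/64; S1 reads c2=1 → after 2×micro: 2; S2 reads c0=521/64 → after 3×micro: 0 ⇒ (c0=521/64, c1=2, c2=0)
macro 7: S0 reads c2=0 → after 1×micro: 1563/128; S1 reads c2=0 → after 2×micro: 2; S2 reads c0=1563/128 → after 3×micro: 1 ⇒ (c0=1563/128, c1=2, c2=1)

S0 state at macro-step 6 = 521/64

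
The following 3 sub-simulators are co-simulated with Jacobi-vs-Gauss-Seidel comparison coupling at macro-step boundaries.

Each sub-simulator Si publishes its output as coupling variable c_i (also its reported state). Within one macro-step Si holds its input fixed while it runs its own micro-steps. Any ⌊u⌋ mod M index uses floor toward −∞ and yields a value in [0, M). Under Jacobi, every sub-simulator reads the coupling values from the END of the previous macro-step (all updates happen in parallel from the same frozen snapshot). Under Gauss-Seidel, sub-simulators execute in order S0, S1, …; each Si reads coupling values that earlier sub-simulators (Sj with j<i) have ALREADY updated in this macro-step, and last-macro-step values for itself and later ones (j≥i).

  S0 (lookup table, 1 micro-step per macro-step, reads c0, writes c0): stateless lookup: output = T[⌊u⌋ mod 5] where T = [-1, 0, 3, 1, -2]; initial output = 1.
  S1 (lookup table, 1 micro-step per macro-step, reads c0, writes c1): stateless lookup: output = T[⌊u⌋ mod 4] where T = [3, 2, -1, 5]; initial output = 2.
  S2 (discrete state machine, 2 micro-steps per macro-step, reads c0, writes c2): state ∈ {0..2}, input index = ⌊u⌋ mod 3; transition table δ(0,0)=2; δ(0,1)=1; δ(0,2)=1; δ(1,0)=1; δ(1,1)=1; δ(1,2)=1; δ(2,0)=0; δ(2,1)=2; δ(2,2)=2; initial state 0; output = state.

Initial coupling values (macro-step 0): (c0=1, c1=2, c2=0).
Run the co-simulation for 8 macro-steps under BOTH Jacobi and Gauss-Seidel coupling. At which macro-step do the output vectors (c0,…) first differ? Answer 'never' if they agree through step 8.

first divergence at macro-step: 1

[Jacobi] macro 1: S0 reads c0=1 → after 1×micro: 0; S1 reads c0=1 → after 1×micro: 2; S2 reads c0=1 → after 2×micro: 1 ⇒ (c0=0, c1=2, c2=1)
[Jacobi] macro 2: S0 reads c0=0 → after 1×micro: -1; S1 reads c0=0 → after 1×micro: 3; S2 reads c0=0 → after 2×micro: 1 ⇒ (c0=-1, c1=3, c2=1)
[Jacobi] macro 3: S0 reads c0=-1 → after 1×micro: -2; S1 reads c0=-1 → after 1×micro: 5; S2 reads c0=-1 → after 2×micro: 1 ⇒ (c0=-2, c1=5, c2=1)
[Jacobi] macro 4: S0 reads c0=-2 → after 1×micro: 1; S1 reads c0=-2 → after 1×micro: -1; S2 reads c0=-2 → after 2×micro: 1 ⇒ (c0=1, c1=-1, c2=1)
[Jacobi] macro 5: S0 reads c0=1 → after 1×micro: 0; S1 reads c0=1 → after 1×micro: 2; S2 reads c0=1 → after 2×micro: 1 ⇒ (c0=0, c1=2, c2=1)
[Jacobi] macro 6: S0 reads c0=0 → after 1×micro: -1; S1 reads c0=0 → after 1×micro: 3; S2 reads c0=0 → after 2×micro: 1 ⇒ (c0=-1, c1=3, c2=1)
[Jacobi] macro 7: S0 reads c0=-1 → after 1×micro: -2; S1 reads c0=-1 → after 1×micro: 5; S2 reads c0=-1 → after 2×micro: 1 ⇒ (c0=-2, c1=5, c2=1)
[Jacobi] macro 8: S0 reads c0=-2 → after 1×micro: 1; S1 reads c0=-2 → after 1×micro: -1; S2 reads c0=-2 → after 2×micro: 1 ⇒ (c0=1, c1=-1, c2=1)
[Gauss-Seidel] macro 1: S0 reads c0=1 → after 1×micro: 0; S1 reads c0=0 → after 1×micro: 3; S2 reads c0=0 → after 2×micro: 0 ⇒ (c0=0, c1=3, c2=0)
[Gauss-Seidel] macro 2: S0 reads c0=0 → after 1×micro: -1; S1 reads c0=-1 → after 1×micro: 5; S2 reads c0=-1 → after 2×micro: 1 ⇒ (c0=-1, c1=5, c2=1)
[Gauss-Seidel] macro 3: S0 reads c0=-1 → after 1×micro: -2; S1 reads c0=-2 → after 1×micro: -1; S2 reads c0=-2 → after 2×micro: 1 ⇒ (c0=-2, c1=-1, c2=1)
[Gauss-Seidel] macro 4: S0 reads c0=-2 → after 1×micro: 1; S1 reads c0=1 → after 1×micro: 2; S2 reads c0=1 → after 2×micro: 1 ⇒ (c0=1, c1=2, c2=1)
[Gauss-Seidel] macro 5: S0 reads c0=1 → after 1×micro: 0; S1 reads c0=0 → after 1×micro: 3; S2 reads c0=0 → after 2×micro: 1 ⇒ (c0=0, c1=3, c2=1)
[Gauss-Seidel] macro 6: S0 reads c0=0 → after 1×micro: -1; S1 reads c0=-1 → after 1×micro: 5; S2 reads c0=-1 → after 2×micro: 1 ⇒ (c0=-1, c1=5, c2=1)
[Gauss-Seidel] macro 7: S0 reads c0=-1 → after 1×micro: -2; S1 reads c0=-2 → after 1×micro: -1; S2 reads c0=-2 → after 2×micro: 1 ⇒ (c0=-2, c1=-1, c2=1)
[Gauss-Seidel] macro 8: S0 reads c0=-2 → after 1×micro: 1; S1 reads c0=1 → after 1×micro: 2; S2 reads c0=1 → after 2×micro: 1 ⇒ (c0=1, c1=2, c2=1)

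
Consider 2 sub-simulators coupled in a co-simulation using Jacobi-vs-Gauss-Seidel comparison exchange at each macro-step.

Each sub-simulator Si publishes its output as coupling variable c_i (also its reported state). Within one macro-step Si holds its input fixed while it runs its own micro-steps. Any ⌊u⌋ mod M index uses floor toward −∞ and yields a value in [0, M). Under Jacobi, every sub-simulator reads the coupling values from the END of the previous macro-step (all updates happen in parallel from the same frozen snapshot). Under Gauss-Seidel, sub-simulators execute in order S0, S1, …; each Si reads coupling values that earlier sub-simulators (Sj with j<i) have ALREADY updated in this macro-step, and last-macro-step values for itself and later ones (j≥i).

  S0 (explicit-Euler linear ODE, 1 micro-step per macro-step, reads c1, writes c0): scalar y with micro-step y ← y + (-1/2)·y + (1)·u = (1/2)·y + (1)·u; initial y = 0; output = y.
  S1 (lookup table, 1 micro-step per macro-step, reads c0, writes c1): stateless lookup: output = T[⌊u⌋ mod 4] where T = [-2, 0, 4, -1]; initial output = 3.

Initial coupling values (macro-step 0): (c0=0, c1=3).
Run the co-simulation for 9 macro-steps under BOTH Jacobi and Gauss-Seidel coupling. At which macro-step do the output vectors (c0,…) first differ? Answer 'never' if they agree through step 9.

first divergence at macro-step: 1

[Jacobi] macro 1: S0 reads c1=3 → after 1×micro: 3; S1 reads c0=0 → after 1×micro: -2 ⇒ (c0=3, c1=-2)
[Jacobi] macro 2: S0 reads c1=-2 → after 1×micro: -1/2; S1 reads c0=3 → after 1×micro: -1 ⇒ (c0=-1/2, c1=-1)
[Jacobi] macro 3: S0 reads c1=-1 → after 1×micro: -5/4; S1 reads c0=-1/2 → after 1×micro: -1 ⇒ (c0=-5/4, c1=-1)
[Jacobi] macro 4: S0 reads c1=-1 → after 1×micro: -13/8; S1 reads c0=-5/4 → after 1×micro: 4 ⇒ (c0=-13/8, c1=4)
[Jacobi] macro 5: S0 reads c1=4 → after 1×micro: 51/16; S1 reads c0=-13/8 → after 1×micro: 4 ⇒ (c0=51/16, c1=4)
[Jacobi] macro 6: S0 reads c1=4 → after 1×micro: 179/32; S1 reads c0=51/16 → after 1×micro: -1 ⇒ (c0=179/32, c1=-1)
[Jacobi] macro 7: S0 reads c1=-1 → after 1×micro: 115/64; S1 reads c0=179/32 → after 1×micro: 0 ⇒ (c0=115/64, c1=0)
[Jacobi] macro 8: S0 reads c1=0 → after 1×micro: 115/128; S1 reads c0=115/64 → after 1×micro: 0 ⇒ (c0=115/128, c1=0)
[Jacobi] macro 9: S0 reads c1=0 → after 1×micro: 115/256; S1 reads c0=115/128 → after 1×micro: -2 ⇒ (c0=115/256, c1=-2)
[Gauss-Seidel] macro 1: S0 reads c1=3 → after 1×micro: 3; S1 reads c0=3 → after 1×micro: -1 ⇒ (c0=3, c1=-1)
[Gauss-Seidel] macro 2: S0 reads c1=-1 → after 1×micro: 1/2; S1 reads c0=1/2 → after 1×micro: -2 ⇒ (c0=1/2, c1=-2)
[Gauss-Seidel] macro 3: S0 reads c1=-2 → after 1×micro: -7/4; S1 reads c0=-7/4 → after 1×micro: 4 ⇒ (c0=-7/4, c1=4)
[Gauss-Seidel] macro 4: S0 reads c1=4 → after 1×micro: 25/8; S1 reads c0=25/8 → after 1×micro: -1 ⇒ (c0=25/8, c1=-1)
[Gauss-Seidel] macro 5: S0 reads c1=-1 → after 1×micro: 9/16; S1 reads c0=9/16 → after 1×micro: -2 ⇒ (c0=9/16, c1=-2)
[Gauss-Seidel] macro 6: S0 reads c1=-2 → after 1×micro: -55/32; S1 reads c0=-55/32 → after 1×micro: 4 ⇒ (c0=-55/32, c1=4)
[Gauss-Seidel] macro 7: S0 reads c1=4 → after 1×micro: 201/64; S1 reads c0=201/64 → after 1×micro: -1 ⇒ (c0=201/64, c1=-1)
[Gauss-Seidel] macro 8: S0 reads c1=-1 → after 1×micro: 73/128; S1 reads c0=73/128 → after 1×micro: -2 ⇒ (c0=73/128, c1=-2)
[Gauss-Seidel] macro 9: S0 reads c1=-2 → after 1×micro: -439/256; S1 reads c0=-439/256 → after 1×micro: 4 ⇒ (c0=-439/256, c1=4)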